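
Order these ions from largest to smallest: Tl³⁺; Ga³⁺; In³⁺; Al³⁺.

Tl³⁺ > In³⁺ > Ga³⁺ > Al³⁺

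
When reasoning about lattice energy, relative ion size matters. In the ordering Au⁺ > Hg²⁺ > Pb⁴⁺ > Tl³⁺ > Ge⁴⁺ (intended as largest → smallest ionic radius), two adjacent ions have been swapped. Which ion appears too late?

Scanning neighbour by neighbour, only Pb⁴⁺/Tl³⁺ violates a trend: they are isoelectronic (78 e⁻) and Pb has more protons than Tl (82 vs 81), making Pb⁴⁺ smaller. That makes Tl³⁺ the one sitting a position late relative to where it belongs.

Tl³⁺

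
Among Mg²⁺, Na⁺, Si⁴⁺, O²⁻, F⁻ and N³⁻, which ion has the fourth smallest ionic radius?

All of these have 10 electrons (isoelectronic). With the same electron cloud, the ion with the most protons pulls it in tightest. Nuclear charges: Si⁴⁺ (Z=14), Mg²⁺ (Z=12), Na⁺ (Z=11), F⁻ (Z=9), O²⁻ (Z=8), N³⁻ (Z=7). Highest Z is smallest.
Full ascending order: Si⁴⁺ < Mg²⁺ < Na⁺ < F⁻ < O²⁻ < N³⁻. Counting from the smallest, position 4 is F⁻.

F⁻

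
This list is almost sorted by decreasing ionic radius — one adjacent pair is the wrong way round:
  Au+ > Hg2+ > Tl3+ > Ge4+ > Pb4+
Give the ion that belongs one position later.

Ge4+

The pair Ge4+, Pb4+ is the wrong way round — both in group 14 with the same charge; Ge4+ (period 4) has the smaller radius. All other adjacent pairs agree with periodic trends, so Ge4+ is the misplaced ion.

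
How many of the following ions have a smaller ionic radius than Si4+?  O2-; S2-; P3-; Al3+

0

Si4+: 10 e⁻, Z=14, Al3+: 10 e⁻, Z=13, O2-: 10 e⁻, Z=8, S2-: 18 e⁻, Z=16, P3-: 18 e⁻, Z=15. Si4+ < Al3+ (both 10 e⁻, Z=14>13); Al3+ < O2- (both 10 e⁻, Z=13>8); O2- < S2- (same group, 1 shell fewer); S2- < P3- (isoelectronic, higher Z=16 is smaller).
Ordering all of them (including Si4+) by radius gives Si4+ < Al3+ < O2- < S2- < P3-. Count: 0.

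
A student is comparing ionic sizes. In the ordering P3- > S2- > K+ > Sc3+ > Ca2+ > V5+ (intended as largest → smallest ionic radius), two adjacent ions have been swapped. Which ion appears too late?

Scanning neighbour by neighbour, only Sc3+/Ca2+ violates a trend: both have 18 electrons but Z(Sc)=21 > Z(Ca)=20, so Sc3+ should be the smaller of the two. That makes Ca2+ the one sitting a position late relative to where it belongs.

Ca2+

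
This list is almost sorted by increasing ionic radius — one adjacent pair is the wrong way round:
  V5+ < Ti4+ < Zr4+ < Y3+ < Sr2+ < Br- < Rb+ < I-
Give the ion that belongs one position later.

Br-

Scanning neighbour by neighbour, only Br-/Rb+ violates a trend: they are isoelectronic (36 e⁻) and Rb has more protons than Br (37 vs 35), making Rb+ smaller. That makes Br- the one sitting a position early relative to where it belongs.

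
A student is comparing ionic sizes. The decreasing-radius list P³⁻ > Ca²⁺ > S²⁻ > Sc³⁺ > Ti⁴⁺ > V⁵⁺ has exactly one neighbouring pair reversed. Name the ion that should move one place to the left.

S²⁻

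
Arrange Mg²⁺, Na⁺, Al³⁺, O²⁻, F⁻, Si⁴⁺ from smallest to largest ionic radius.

Si⁴⁺ < Al³⁺ < Mg²⁺ < Na⁺ < F⁻ < O²⁻

Each ion has 10 electrons. The ranking follows nuclear charge in reverse — greater Z gives a smaller radius. Si⁴⁺ (Z=14), Al³⁺ (Z=13), Mg²⁺ (Z=12), Na⁺ (Z=11), F⁻ (Z=9), O²⁻ (Z=8).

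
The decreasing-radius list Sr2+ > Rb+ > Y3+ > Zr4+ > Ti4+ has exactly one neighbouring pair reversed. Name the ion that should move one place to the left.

Rb+

Compare adjacent ions: they are isoelectronic (36 e⁻) and Sr has more protons than Rb (38 vs 37), making Sr2+ smaller — yet in this decreasing list Sr2+ sits before Rb+. Nothing else is reversed, so Rb+ should move one place to the left.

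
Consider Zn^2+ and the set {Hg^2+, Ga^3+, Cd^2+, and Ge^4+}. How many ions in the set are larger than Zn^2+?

2

Work out protons and electrons: Ge^4+ has 28 e⁻ (Z=32), Ga^3+ has 28 e⁻ (Z=31), Zn^2+ has 28 e⁻ (Z=30), Cd^2+ has 46 e⁻ (Z=48), Hg^2+ has 78 e⁻ (Z=80). Ge^4+ < Ga^3+ (isoelectronic, higher Z=32 is smaller); Ga^3+ < Zn^2+ (isoelectronic, higher Z=31 is smaller); Zn^2+ < Cd^2+ (same group, 1 shell fewer); Cd^2+ < Hg^2+ (same group, 1 shell fewer).
Overall: Ge^4+ < Ga^3+ < Zn^2+ < Cd^2+ < Hg^2+. Zn^2+ has 2 below it and 2 above. Count: 2.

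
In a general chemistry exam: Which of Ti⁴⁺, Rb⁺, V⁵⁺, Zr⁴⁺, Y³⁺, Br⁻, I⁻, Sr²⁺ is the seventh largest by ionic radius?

Ti⁴⁺

Tabulating Z and e⁻: V⁵⁺: 18 e⁻, Z=23, Ti⁴⁺: 18 e⁻, Z=22, Zr⁴⁺: 36 e⁻, Z=40, Y³⁺: 36 e⁻, Z=39, Sr²⁺: 36 e⁻, Z=38, Rb⁺: 36 e⁻, Z=37, Br⁻: 36 e⁻, Z=35, I⁻: 54 e⁻, Z=53. V⁵⁺ < Ti⁴⁺ (isoelectronic, higher Z=23 is smaller); Ti⁴⁺ < Zr⁴⁺ (same group, period 4 vs 5); Zr⁴⁺ < Y³⁺ (isoelectronic, higher Z=40 is smaller); Y³⁺ < Sr²⁺ (both 36 e⁻, Z=39>38); Sr²⁺ < Rb⁺ (both 36 e⁻, Z=38>37); Rb⁺ < Br⁻ (isoelectronic, higher Z=37 is smaller); Br⁻ < I⁻ (same group, 1 shell fewer).
Full ascending order: V⁵⁺ < Ti⁴⁺ < Zr⁴⁺ < Y³⁺ < Sr²⁺ < Rb⁺ < Br⁻ < I⁻. Counting from the largest, position 7 is Ti⁴⁺.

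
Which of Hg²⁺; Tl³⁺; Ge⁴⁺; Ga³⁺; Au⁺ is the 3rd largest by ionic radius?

Tl³⁺

Ge⁴⁺: 28 e⁻, Z=32, Ga³⁺: 28 e⁻, Z=31, Tl³⁺: 78 e⁻, Z=81, Hg²⁺: 78 e⁻, Z=80, Au⁺: 78 e⁻, Z=79. Ge⁴⁺ < Ga³⁺ (isoelectronic, higher Z=32 is smaller); Ga³⁺ < Tl³⁺ (same group, 2 shells fewer); Tl³⁺ < Hg²⁺ (isoelectronic, higher Z=81 is smaller); Hg²⁺ < Au⁺ (isoelectronic, higher Z=80 is smaller).
So the order is Ge⁴⁺ < Ga³⁺ < Tl³⁺ < Hg²⁺ < Au⁺; the 3rd-largest ion is Tl³⁺.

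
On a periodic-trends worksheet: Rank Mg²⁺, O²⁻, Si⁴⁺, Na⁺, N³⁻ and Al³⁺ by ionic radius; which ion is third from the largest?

Na⁺

Each ion has 10 electrons. The ranking follows nuclear charge in reverse — greater Z gives a smaller radius. Si⁴⁺ (Z=14), Al³⁺ (Z=13), Mg²⁺ (Z=12), Na⁺ (Z=11), O²⁻ (Z=8), N³⁻ (Z=7).
So the order is Si⁴⁺ < Al³⁺ < Mg²⁺ < Na⁺ < O²⁻ < N³⁻; the 3rd-largest ion is Na⁺.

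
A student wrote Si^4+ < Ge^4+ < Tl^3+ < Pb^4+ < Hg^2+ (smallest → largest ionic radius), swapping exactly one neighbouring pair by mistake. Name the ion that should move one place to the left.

Scanning neighbour by neighbour, only Tl^3+/Pb^4+ violates a trend: both have 78 electrons but Z(Pb)=82 > Z(Tl)=81, so Pb^4+ should be the smaller of the two. That makes Pb^4+ the one sitting a position late relative to where it belongs.

Pb^4+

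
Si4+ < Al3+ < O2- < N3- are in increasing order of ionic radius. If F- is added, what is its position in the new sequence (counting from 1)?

3

Isoelectronic series (10 e⁻ each). Size is set by nuclear charge: more protons means a smaller ion. Si4+ (Z=14), Al3+ (Z=13), F- (Z=9), O2- (Z=8), N3- (Z=7).
Merged order: Si4+ < Al3+ < F- < O2- < N3- — F- is number 3.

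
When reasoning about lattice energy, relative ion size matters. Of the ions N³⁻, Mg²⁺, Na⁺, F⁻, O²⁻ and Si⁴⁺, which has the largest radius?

Each ion has 10 electrons. The ranking follows nuclear charge in reverse — greater Z gives a smaller radius. Si⁴⁺ (Z=14), Mg²⁺ (Z=12), Na⁺ (Z=11), F⁻ (Z=9), O²⁻ (Z=8), N³⁻ (Z=7).

N³⁻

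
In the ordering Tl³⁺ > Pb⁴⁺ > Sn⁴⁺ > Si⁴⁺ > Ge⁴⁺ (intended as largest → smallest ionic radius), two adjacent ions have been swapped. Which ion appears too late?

Ge⁴⁺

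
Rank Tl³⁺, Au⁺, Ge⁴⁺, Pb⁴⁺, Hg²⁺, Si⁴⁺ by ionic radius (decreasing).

Au⁺ > Hg²⁺ > Tl³⁺ > Pb⁴⁺ > Ge⁴⁺ > Si⁴⁺

Electron counts and nuclear charges: Si⁴⁺ (Z=14, 10 e⁻), Ge⁴⁺ (Z=32, 28 e⁻), Pb⁴⁺ (Z=82, 78 e⁻), Tl³⁺ (Z=81, 78 e⁻), Hg²⁺ (Z=80, 78 e⁻), Au⁺ (Z=79, 78 e⁻). Si⁴⁺ < Ge⁴⁺ (same group, 1 shell fewer); Ge⁴⁺ < Pb⁴⁺ (same group, 2 shells fewer); Pb⁴⁺ < Tl³⁺ (both 78 e⁻, Z=82>81); Tl³⁺ < Hg²⁺ (both 78 e⁻, Z=81>80); Hg²⁺ < Au⁺ (isoelectronic, higher Z=80 is smaller).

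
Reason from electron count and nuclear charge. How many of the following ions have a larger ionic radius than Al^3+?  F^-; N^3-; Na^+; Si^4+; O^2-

4

Each ion has 10 electrons. The ranking follows nuclear charge in reverse — greater Z gives a smaller radius. Si^4+ (Z=14), Al^3+ (Z=13), Na^+ (Z=11), F^- (Z=9), O^2- (Z=8), N^3- (Z=7).
Relative to Al^3+, the ions that are larger are Na^+, F^-, O^2-, N^3-. So 4 are larger.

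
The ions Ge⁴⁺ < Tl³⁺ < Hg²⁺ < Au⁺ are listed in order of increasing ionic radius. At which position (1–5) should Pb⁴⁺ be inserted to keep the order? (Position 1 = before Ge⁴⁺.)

First list Z and electron count for each: Ge⁴⁺ (Z=32, 28 e⁻), Pb⁴⁺ (Z=82, 78 e⁻), Tl³⁺ (Z=81, 78 e⁻), Hg²⁺ (Z=80, 78 e⁻), Au⁺ (Z=79, 78 e⁻). Ge⁴⁺ < Pb⁴⁺ (same group, 2 shells fewer); Pb⁴⁺ < Tl³⁺ (both 78 e⁻, Z=82>81); Tl³⁺ < Hg²⁺ (isoelectronic, higher Z=81 is smaller); Hg²⁺ < Au⁺ (both 78 e⁻, Z=80>79).
Merged order: Ge⁴⁺ < Pb⁴⁺ < Tl³⁺ < Hg²⁺ < Au⁺ — Pb⁴⁺ is number 2.

2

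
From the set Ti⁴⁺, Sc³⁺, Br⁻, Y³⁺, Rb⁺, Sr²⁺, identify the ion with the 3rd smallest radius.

Tabulating Z and e⁻: Ti⁴⁺ (Z=22, 18 e⁻), Sc³⁺ (Z=21, 18 e⁻), Y³⁺ (Z=39, 36 e⁻), Sr²⁺ (Z=38, 36 e⁻), Rb⁺ (Z=37, 36 e⁻), Br⁻ (Z=35, 36 e⁻). Ti⁴⁺ < Sc³⁺ (isoelectronic, higher Z=22 is smaller); Sc³⁺ < Y³⁺ (same group, 1 shell fewer); Y³⁺ < Sr²⁺ (isoelectronic, higher Z=39 is smaller); Sr²⁺ < Rb⁺ (both 36 e⁻, Z=38>37); Rb⁺ < Br⁻ (both 36 e⁻, Z=37>35).
That gives Ti⁴⁺ < Sc³⁺ < Y³⁺ < Sr²⁺ < Rb⁺ < Br⁻. From the smallest end, number 3 is Y³⁺.

Y³⁺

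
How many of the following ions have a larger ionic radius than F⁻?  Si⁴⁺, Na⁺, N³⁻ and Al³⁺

All of these have 10 electrons (isoelectronic). With the same electron cloud, the ion with the most protons pulls it in tightest. Nuclear charges: Si⁴⁺ (Z=14), Al³⁺ (Z=13), Na⁺ (Z=11), F⁻ (Z=9), N³⁻ (Z=7). Highest Z is smallest.
Relative to F⁻, the ions that are larger are N³⁻. Count: 1.

1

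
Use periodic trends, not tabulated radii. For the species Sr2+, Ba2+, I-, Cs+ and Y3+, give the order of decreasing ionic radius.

I- > Cs+ > Ba2+ > Sr2+ > Y3+

First list Z and electron count for each: Y3+ (Z=39, 36 e⁻), Sr2+ (Z=38, 36 e⁻), Ba2+ (Z=56, 54 e⁻), Cs+ (Z=55, 54 e⁻), I- (Z=53, 54 e⁻). Y3+ < Sr2+ (isoelectronic, higher Z=39 is smaller); Sr2+ < Ba2+ (same group, period 5 vs 6); Ba2+ < Cs+ (both 54 e⁻, Z=56>55); Cs+ < I- (both 54 e⁻, Z=55>53).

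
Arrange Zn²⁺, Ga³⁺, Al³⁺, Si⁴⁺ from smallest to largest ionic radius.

Work out protons and electrons: Si⁴⁺ (Z=14, 10 e⁻), Al³⁺ (Z=13, 10 e⁻), Ga³⁺ (Z=31, 28 e⁻), Zn²⁺ (Z=30, 28 e⁻). Si⁴⁺ < Al³⁺ (isoelectronic, higher Z=14 is smaller); Al³⁺ < Ga³⁺ (same group, 1 shell fewer); Ga³⁺ < Zn²⁺ (isoelectronic, higher Z=31 is smaller).

Si⁴⁺ < Al³⁺ < Ga³⁺ < Zn²⁺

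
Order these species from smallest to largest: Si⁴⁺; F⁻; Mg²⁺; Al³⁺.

These species are isoelectronic with 10 electrons. The only difference is the number of protons: Si⁴⁺ (Z=14), Al³⁺ (Z=13), Mg²⁺ (Z=12), F⁻ (Z=9). The strongest nuclear pull (Si⁴⁺) gives the smallest ion.

Si⁴⁺ < Al³⁺ < Mg²⁺ < F⁻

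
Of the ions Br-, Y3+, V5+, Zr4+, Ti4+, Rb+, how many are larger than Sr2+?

First list Z and electron count for each: V5+: 18 e⁻, Z=23, Ti4+: 18 e⁻, Z=22, Zr4+: 36 e⁻, Z=40, Y3+: 36 e⁻, Z=39, Sr2+: 36 e⁻, Z=38, Rb+: 36 e⁻, Z=37, Br-: 36 e⁻, Z=35. V5+ < Ti4+ (isoelectronic, higher Z=23 is smaller); Ti4+ < Zr4+ (same group, 1 shell fewer); Zr4+ < Y3+ (isoelectronic, higher Z=40 is smaller); Y3+ < Sr2+ (isoelectronic, higher Z=39 is smaller); Sr2+ < Rb+ (both 36 e⁻, Z=38>37); Rb+ < Br- (isoelectronic, higher Z=37 is smaller).
Overall: V5+ < Ti4+ < Zr4+ < Y3+ < Sr2+ < Rb+ < Br-. Sr2+ has 4 below it and 2 above. That's 2.

2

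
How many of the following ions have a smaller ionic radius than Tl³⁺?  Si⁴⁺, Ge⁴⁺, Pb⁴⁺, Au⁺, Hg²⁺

Tabulating Z and e⁻: Si⁴⁺: 10 e⁻, Z=14, Ge⁴⁺: 28 e⁻, Z=32, Pb⁴⁺: 78 e⁻, Z=82, Tl³⁺: 78 e⁻, Z=81, Hg²⁺: 78 e⁻, Z=80, Au⁺: 78 e⁻, Z=79. Si⁴⁺ < Ge⁴⁺ (same group, period 3 vs 4); Ge⁴⁺ < Pb⁴⁺ (same group, 2 shells fewer); Pb⁴⁺ < Tl³⁺ (both 78 e⁻, Z=82>81); Tl³⁺ < Hg²⁺ (isoelectronic, higher Z=81 is smaller); Hg²⁺ < Au⁺ (isoelectronic, higher Z=80 is smaller).
Ordering all of them (including Tl³⁺) by radius gives Si⁴⁺ < Ge⁴⁺ < Pb⁴⁺ < Tl³⁺ < Hg²⁺ < Au⁺. So 3 are smaller.

3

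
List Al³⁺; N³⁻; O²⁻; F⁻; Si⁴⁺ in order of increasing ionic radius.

Si⁴⁺ < Al³⁺ < F⁻ < O²⁻ < N³⁻

All of these have 10 electrons (isoelectronic). With the same electron cloud, the ion with the most protons pulls it in tightest. Nuclear charges: Si⁴⁺ (Z=14), Al³⁺ (Z=13), F⁻ (Z=9), O²⁻ (Z=8), N³⁻ (Z=7). Highest Z is smallest.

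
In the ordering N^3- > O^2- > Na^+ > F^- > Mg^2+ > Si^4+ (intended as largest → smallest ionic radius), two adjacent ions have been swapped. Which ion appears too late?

Compare adjacent ions: they are isoelectronic (10 e⁻) and Na has more protons than F (11 vs 9), making Na^+ smaller — yet in this decreasing list Na^+ sits before F^-. Nothing else is reversed, so F^- should move one place to the left.

F^-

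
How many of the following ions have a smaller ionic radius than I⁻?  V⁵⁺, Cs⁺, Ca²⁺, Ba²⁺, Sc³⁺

V⁵⁺: 18 e⁻, Z=23, Sc³⁺: 18 e⁻, Z=21, Ca²⁺: 18 e⁻, Z=20, Ba²⁺: 54 e⁻, Z=56, Cs⁺: 54 e⁻, Z=55, I⁻: 54 e⁻, Z=53. V⁵⁺ < Sc³⁺ (both 18 e⁻, Z=23>21); Sc³⁺ < Ca²⁺ (both 18 e⁻, Z=21>20); Ca²⁺ < Ba²⁺ (same group, period 4 vs 6); Ba²⁺ < Cs⁺ (both 54 e⁻, Z=56>55); Cs⁺ < I⁻ (both 54 e⁻, Z=55>53).
Overall: V⁵⁺ < Sc³⁺ < Ca²⁺ < Ba²⁺ < Cs⁺ < I⁻. I⁻ has 5 below it and 0 above. That's 5.

5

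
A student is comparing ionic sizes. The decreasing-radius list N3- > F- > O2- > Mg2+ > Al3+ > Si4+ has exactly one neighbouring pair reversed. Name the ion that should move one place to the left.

O2-

Check each adjacent pair. F- and O2- are reversed: F- and O2- share 10 electrons; the higher nuclear charge on F (Z=9) contracts it more, so F- < O2-. No other neighbouring pair contradicts the periodic trends, so O2- is the ion listed too late.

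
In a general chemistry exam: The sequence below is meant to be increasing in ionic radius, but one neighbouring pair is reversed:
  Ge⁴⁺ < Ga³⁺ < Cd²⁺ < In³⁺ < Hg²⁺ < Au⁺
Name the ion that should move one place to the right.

Cd²⁺

Scanning neighbour by neighbour, only Cd²⁺/In³⁺ violates a trend: they are isoelectronic (46 e⁻) and In has more protons than Cd (49 vs 48), making In³⁺ smaller. That makes Cd²⁺ the one sitting a position early relative to where it belongs.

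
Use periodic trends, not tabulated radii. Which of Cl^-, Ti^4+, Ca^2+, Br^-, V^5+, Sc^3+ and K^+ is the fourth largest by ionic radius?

Ca^2+

First list Z and electron count for each: V^5+ (Z=23, 18 e⁻), Ti^4+ (Z=22, 18 e⁻), Sc^3+ (Z=21, 18 e⁻), Ca^2+ (Z=20, 18 e⁻), K^+ (Z=19, 18 e⁻), Cl^- (Z=17, 18 e⁻), Br^- (Z=35, 36 e⁻). V^5+ < Ti^4+ (both 18 e⁻, Z=23>22); Ti^4+ < Sc^3+ (isoelectronic, higher Z=22 is smaller); Sc^3+ < Ca^2+ (both 18 e⁻, Z=21>20); Ca^2+ < K^+ (both 18 e⁻, Z=20>19); K^+ < Cl^- (both 18 e⁻, Z=19>17); Cl^- < Br^- (same group, period 3 vs 4).
That gives V^5+ < Ti^4+ < Sc^3+ < Ca^2+ < K^+ < Cl^- < Br^-. From the largest end, number 4 is Ca^2+.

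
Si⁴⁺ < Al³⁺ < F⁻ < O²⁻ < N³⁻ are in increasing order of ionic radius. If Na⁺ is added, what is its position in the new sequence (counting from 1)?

3

Isoelectronic series (10 e⁻ each). Size is set by nuclear charge: more protons means a smaller ion. Si⁴⁺ (Z=14), Al³⁺ (Z=13), Na⁺ (Z=11), F⁻ (Z=9), O²⁻ (Z=8), N³⁻ (Z=7).
With Na⁺ included the full order is Si⁴⁺ < Al³⁺ < Na⁺ < F⁻ < O²⁻ < N³⁻, so it takes position 3.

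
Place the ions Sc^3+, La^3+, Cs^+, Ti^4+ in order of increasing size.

First list Z and electron count for each: Ti^4+ (Z=22, 18 e⁻), Sc^3+ (Z=21, 18 e⁻), La^3+ (Z=57, 54 e⁻), Cs^+ (Z=55, 54 e⁻). Ti^4+ < Sc^3+ (isoelectronic, higher Z=22 is smaller); Sc^3+ < La^3+ (same group, period 4 vs 6); La^3+ < Cs^+ (both 54 e⁻, Z=57>55).

Ti^4+ < Sc^3+ < La^3+ < Cs^+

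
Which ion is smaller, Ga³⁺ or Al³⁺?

Al³⁺

These ions sit in one column with identical charge. Each step down the periodic table adds a principal shell, increasing the radius.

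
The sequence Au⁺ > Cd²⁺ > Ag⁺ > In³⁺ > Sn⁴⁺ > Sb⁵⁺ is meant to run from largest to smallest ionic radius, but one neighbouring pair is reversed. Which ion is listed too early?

Cd²⁺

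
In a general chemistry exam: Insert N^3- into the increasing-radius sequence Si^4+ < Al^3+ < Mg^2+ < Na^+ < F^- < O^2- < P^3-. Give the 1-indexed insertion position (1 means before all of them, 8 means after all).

7

Tabulating Z and e⁻: Si^4+: 10 e⁻, Z=14, Al^3+: 10 e⁻, Z=13, Mg^2+: 10 e⁻, Z=12, Na^+: 10 e⁻, Z=11, F^-: 10 e⁻, Z=9, O^2-: 10 e⁻, Z=8, N^3-: 10 e⁻, Z=7, P^3-: 18 e⁻, Z=15. Si^4+ < Al^3+ (both 10 e⁻, Z=14>13); Al^3+ < Mg^2+ (isoelectronic, higher Z=13 is smaller); Mg^2+ < Na^+ (both 10 e⁻, Z=12>11); Na^+ < F^- (both 10 e⁻, Z=11>9); F^- < O^2- (both 10 e⁻, Z=9>8); O^2- < N^3- (both 10 e⁻, Z=8>7); N^3- < P^3- (same group, period 2 vs 3).
Merged order: Si^4+ < Al^3+ < Mg^2+ < Na^+ < F^- < O^2- < N^3- < P^3- — N^3- is number 7.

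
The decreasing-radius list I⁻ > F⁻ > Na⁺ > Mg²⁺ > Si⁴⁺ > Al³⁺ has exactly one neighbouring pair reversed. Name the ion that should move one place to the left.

Al³⁺

The pair Si⁴⁺, Al³⁺ is the wrong way round — Si⁴⁺ and Al³⁺ share 10 electrons; the higher nuclear charge on Si (Z=14) contracts it more, so Si⁴⁺ < Al³⁺. All other adjacent pairs agree with periodic trends, so Al³⁺ is the misplaced ion.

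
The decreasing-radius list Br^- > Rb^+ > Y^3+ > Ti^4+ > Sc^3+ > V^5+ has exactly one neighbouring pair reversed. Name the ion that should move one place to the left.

Check each adjacent pair. Ti^4+ and Sc^3+ are reversed: they are isoelectronic (18 e⁻) and Ti has more protons than Sc (22 vs 21), making Ti^4+ smaller. No other neighbouring pair contradicts the periodic trends, so Sc^3+ is the ion listed too late.

Sc^3+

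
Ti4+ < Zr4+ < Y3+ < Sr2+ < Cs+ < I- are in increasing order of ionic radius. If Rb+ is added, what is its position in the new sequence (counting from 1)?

5

Electron counts and nuclear charges: Ti4+: 18 e⁻, Z=22, Zr4+: 36 e⁻, Z=40, Y3+: 36 e⁻, Z=39, Sr2+: 36 e⁻, Z=38, Rb+: 36 e⁻, Z=37, Cs+: 54 e⁻, Z=55, I-: 54 e⁻, Z=53. Ti4+ < Zr4+ (same group, period 4 vs 5); Zr4+ < Y3+ (isoelectronic, higher Z=40 is smaller); Y3+ < Sr2+ (isoelectronic, higher Z=39 is smaller); Sr2+ < Rb+ (both 36 e⁻, Z=38>37); Rb+ < Cs+ (same group, 1 shell fewer); Cs+ < I- (isoelectronic, higher Z=55 is smaller).
The complete sequence is Ti4+ < Zr4+ < Y3+ < Sr2+ < Rb+ < Cs+ < I-. Rb+ sits at position 5.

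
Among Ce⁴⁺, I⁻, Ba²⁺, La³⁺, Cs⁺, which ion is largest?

I⁻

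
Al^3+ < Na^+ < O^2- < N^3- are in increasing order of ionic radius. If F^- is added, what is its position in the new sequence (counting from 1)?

3

All of these have 10 electrons (isoelectronic). With the same electron cloud, the ion with the most protons pulls it in tightest. Nuclear charges: Al^3+ (Z=13), Na^+ (Z=11), F^- (Z=9), O^2- (Z=8), N^3- (Z=7). Highest Z is smallest.
Merged order: Al^3+ < Na^+ < F^- < O^2- < N^3- — F^- is number 3.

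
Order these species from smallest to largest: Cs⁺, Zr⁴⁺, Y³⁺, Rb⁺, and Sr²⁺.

Zr⁴⁺ < Y³⁺ < Sr²⁺ < Rb⁺ < Cs⁺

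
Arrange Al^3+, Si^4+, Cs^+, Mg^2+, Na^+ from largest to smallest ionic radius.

Tabulating Z and e⁻: Si^4+: 10 e⁻, Z=14, Al^3+: 10 e⁻, Z=13, Mg^2+: 10 e⁻, Z=12, Na^+: 10 e⁻, Z=11, Cs^+: 54 e⁻, Z=55. Si^4+ < Al^3+ (both 10 e⁻, Z=14>13); Al^3+ < Mg^2+ (both 10 e⁻, Z=13>12); Mg^2+ < Na^+ (isoelectronic, higher Z=12 is smaller); Na^+ < Cs^+ (same group, 3 shells fewer).

Cs^+ > Na^+ > Mg^2+ > Al^3+ > Si^4+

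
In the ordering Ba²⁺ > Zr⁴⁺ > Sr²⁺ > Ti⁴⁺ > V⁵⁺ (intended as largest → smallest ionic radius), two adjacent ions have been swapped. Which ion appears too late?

Sr²⁺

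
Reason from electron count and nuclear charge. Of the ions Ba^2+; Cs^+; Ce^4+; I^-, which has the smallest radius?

Isoelectronic series (54 e⁻ each). Size is set by nuclear charge: more protons means a smaller ion. Ce^4+ (Z=58), Ba^2+ (Z=56), Cs^+ (Z=55), I^- (Z=53).

Ce^4+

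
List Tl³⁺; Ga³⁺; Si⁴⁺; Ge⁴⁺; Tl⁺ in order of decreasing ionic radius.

First list Z and electron count for each: Si⁴⁺: 10 e⁻, Z=14, Ge⁴⁺: 28 e⁻, Z=32, Ga³⁺: 28 e⁻, Z=31, Tl³⁺: 78 e⁻, Z=81, Tl⁺: 80 e⁻, Z=81. Si⁴⁺ < Ge⁴⁺ (same group, 1 shell fewer); Ge⁴⁺ < Ga³⁺ (both 28 e⁻, Z=32>31); Ga³⁺ < Tl³⁺ (same group, period 4 vs 6); Tl³⁺ < Tl⁺ (same element, +3 vs +1).

Tl⁺ > Tl³⁺ > Ga³⁺ > Ge⁴⁺ > Si⁴⁺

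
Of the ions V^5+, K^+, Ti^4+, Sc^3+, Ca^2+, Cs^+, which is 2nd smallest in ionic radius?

Tabulating Z and e⁻: V^5+ has 18 e⁻ (Z=23), Ti^4+ has 18 e⁻ (Z=22), Sc^3+ has 18 e⁻ (Z=21), Ca^2+ has 18 e⁻ (Z=20), K^+ has 18 e⁻ (Z=19), Cs^+ has 54 e⁻ (Z=55). V^5+ < Ti^4+ (both 18 e⁻, Z=23>22); Ti^4+ < Sc^3+ (isoelectronic, higher Z=22 is smaller); Sc^3+ < Ca^2+ (both 18 e⁻, Z=21>20); Ca^2+ < K^+ (isoelectronic, higher Z=20 is smaller); K^+ < Cs^+ (same group, period 4 vs 6).
That gives V^5+ < Ti^4+ < Sc^3+ < Ca^2+ < K^+ < Cs^+. From the smallest end, number 2 is Ti^4+.

Ti^4+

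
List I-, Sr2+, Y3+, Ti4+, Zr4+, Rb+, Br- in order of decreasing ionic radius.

Tabulating Z and e⁻: Ti4+: 18 e⁻, Z=22, Zr4+: 36 e⁻, Z=40, Y3+: 36 e⁻, Z=39, Sr2+: 36 e⁻, Z=38, Rb+: 36 e⁻, Z=37, Br-: 36 e⁻, Z=35, I-: 54 e⁻, Z=53. Ti4+ < Zr4+ (same group, period 4 vs 5); Zr4+ < Y3+ (isoelectronic, higher Z=40 is smaller); Y3+ < Sr2+ (isoelectronic, higher Z=39 is smaller); Sr2+ < Rb+ (both 36 e⁻, Z=38>37); Rb+ < Br- (both 36 e⁻, Z=37>35); Br- < I- (same group, 1 shell fewer).

I- > Br- > Rb+ > Sr2+ > Y3+ > Zr4+ > Ti4+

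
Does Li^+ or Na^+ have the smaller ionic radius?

Same group, same charge. Going down the group adds an extra shell of electrons, so the ion gets larger: Li^+ is highest in the group and smallest.

Li^+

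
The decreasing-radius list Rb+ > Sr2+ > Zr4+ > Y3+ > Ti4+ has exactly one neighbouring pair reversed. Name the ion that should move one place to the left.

Y3+

Check each adjacent pair. Zr4+ and Y3+ are reversed: Zr4+ and Y3+ share 36 electrons; the higher nuclear charge on Zr (Z=40) contracts it more, so Zr4+ < Y3+. No other neighbouring pair contradicts the periodic trends, so Y3+ is the ion listed too late.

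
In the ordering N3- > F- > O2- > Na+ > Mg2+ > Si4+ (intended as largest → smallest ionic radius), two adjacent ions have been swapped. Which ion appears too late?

O2-

Scanning neighbour by neighbour, only F-/O2- violates a trend: both have 10 electrons but Z(F)=9 > Z(O)=8, so F- should be the smaller of the two. That makes O2- the one sitting a position late relative to where it belongs.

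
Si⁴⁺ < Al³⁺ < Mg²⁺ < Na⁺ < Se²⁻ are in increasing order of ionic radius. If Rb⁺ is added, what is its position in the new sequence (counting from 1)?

First list Z and electron count for each: Si⁴⁺: 10 e⁻, Z=14, Al³⁺: 10 e⁻, Z=13, Mg²⁺: 10 e⁻, Z=12, Na⁺: 10 e⁻, Z=11, Rb⁺: 36 e⁻, Z=37, Se²⁻: 36 e⁻, Z=34. Si⁴⁺ < Al³⁺ (isoelectronic, higher Z=14 is smaller); Al³⁺ < Mg²⁺ (both 10 e⁻, Z=13>12); Mg²⁺ < Na⁺ (isoelectronic, higher Z=12 is smaller); Na⁺ < Rb⁺ (same group, period 3 vs 5); Rb⁺ < Se²⁻ (both 36 e⁻, Z=37>34).
The complete sequence is Si⁴⁺ < Al³⁺ < Mg²⁺ < Na⁺ < Rb⁺ < Se²⁻. Rb⁺ sits at position 5.

5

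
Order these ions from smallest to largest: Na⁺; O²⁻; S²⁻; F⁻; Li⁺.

First list Z and electron count for each: Li⁺ (Z=3, 2 e⁻), Na⁺ (Z=11, 10 e⁻), F⁻ (Z=9, 10 e⁻), O²⁻ (Z=8, 10 e⁻), S²⁻ (Z=16, 18 e⁻). Li⁺ < Na⁺ (same group, 1 shell fewer); Na⁺ < F⁻ (isoelectronic, higher Z=11 is smaller); F⁻ < O²⁻ (both 10 e⁻, Z=9>8); O²⁻ < S²⁻ (same group, 1 shell fewer).

Li⁺ < Na⁺ < F⁻ < O²⁻ < S²⁻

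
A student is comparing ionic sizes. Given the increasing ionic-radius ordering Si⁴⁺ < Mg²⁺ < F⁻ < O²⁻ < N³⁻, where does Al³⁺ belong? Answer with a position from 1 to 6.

All of these have 10 electrons (isoelectronic). With the same electron cloud, the ion with the most protons pulls it in tightest. Nuclear charges: Si⁴⁺ (Z=14), Al³⁺ (Z=13), Mg²⁺ (Z=12), F⁻ (Z=9), O²⁻ (Z=8), N³⁻ (Z=7). Highest Z is smallest.
The complete sequence is Si⁴⁺ < Al³⁺ < Mg²⁺ < F⁻ < O²⁻ < N³⁻. Al³⁺ sits at position 2.

2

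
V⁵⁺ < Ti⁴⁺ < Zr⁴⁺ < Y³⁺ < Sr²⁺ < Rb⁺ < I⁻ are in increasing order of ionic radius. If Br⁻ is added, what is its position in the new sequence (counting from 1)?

7

Work out protons and electrons: V⁵⁺ (Z=23, 18 e⁻), Ti⁴⁺ (Z=22, 18 e⁻), Zr⁴⁺ (Z=40, 36 e⁻), Y³⁺ (Z=39, 36 e⁻), Sr²⁺ (Z=38, 36 e⁻), Rb⁺ (Z=37, 36 e⁻), Br⁻ (Z=35, 36 e⁻), I⁻ (Z=53, 54 e⁻). V⁵⁺ < Ti⁴⁺ (both 18 e⁻, Z=23>22); Ti⁴⁺ < Zr⁴⁺ (same group, period 4 vs 5); Zr⁴⁺ < Y³⁺ (isoelectronic, higher Z=40 is smaller); Y³⁺ < Sr²⁺ (isoelectronic, higher Z=39 is smaller); Sr²⁺ < Rb⁺ (isoelectronic, higher Z=38 is smaller); Rb⁺ < Br⁻ (both 36 e⁻, Z=37>35); Br⁻ < I⁻ (same group, 1 shell fewer).
The complete sequence is V⁵⁺ < Ti⁴⁺ < Zr⁴⁺ < Y³⁺ < Sr²⁺ < Rb⁺ < Br⁻ < I⁻. Br⁻ sits at position 7.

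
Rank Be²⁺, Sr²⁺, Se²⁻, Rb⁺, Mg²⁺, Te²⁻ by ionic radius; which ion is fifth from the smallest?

Se²⁻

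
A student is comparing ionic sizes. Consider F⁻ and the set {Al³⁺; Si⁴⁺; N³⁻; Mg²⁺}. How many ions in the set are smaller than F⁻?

3

These species are isoelectronic with 10 electrons. The only difference is the number of protons: Si⁴⁺ (Z=14), Al³⁺ (Z=13), Mg²⁺ (Z=12), F⁻ (Z=9), N³⁻ (Z=7). The strongest nuclear pull (Si⁴⁺) gives the smallest ion.
Relative to F⁻, the ions that are smaller are Si⁴⁺, Al³⁺, Mg²⁺. Count: 3.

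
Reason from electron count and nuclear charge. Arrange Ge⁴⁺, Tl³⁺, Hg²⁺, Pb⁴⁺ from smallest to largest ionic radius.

Ge⁴⁺ < Pb⁴⁺ < Tl³⁺ < Hg²⁺

Ge⁴⁺: 28 e⁻, Z=32, Pb⁴⁺: 78 e⁻, Z=82, Tl³⁺: 78 e⁻, Z=81, Hg²⁺: 78 e⁻, Z=80. Ge⁴⁺ < Pb⁴⁺ (same group, 2 shells fewer); Pb⁴⁺ < Tl³⁺ (both 78 e⁻, Z=82>81); Tl³⁺ < Hg²⁺ (isoelectronic, higher Z=81 is smaller).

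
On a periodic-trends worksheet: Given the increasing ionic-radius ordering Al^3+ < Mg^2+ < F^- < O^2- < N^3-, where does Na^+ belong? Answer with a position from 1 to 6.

3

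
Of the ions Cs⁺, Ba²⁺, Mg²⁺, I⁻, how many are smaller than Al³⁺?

0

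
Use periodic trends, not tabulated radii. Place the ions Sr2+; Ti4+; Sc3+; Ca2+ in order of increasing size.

Tabulating Z and e⁻: Ti4+ has 18 e⁻ (Z=22), Sc3+ has 18 e⁻ (Z=21), Ca2+ has 18 e⁻ (Z=20), Sr2+ has 36 e⁻ (Z=38). Ti4+ < Sc3+ (both 18 e⁻, Z=22>21); Sc3+ < Ca2+ (both 18 e⁻, Z=21>20); Ca2+ < Sr2+ (same group, 1 shell fewer).

Ti4+ < Sc3+ < Ca2+ < Sr2+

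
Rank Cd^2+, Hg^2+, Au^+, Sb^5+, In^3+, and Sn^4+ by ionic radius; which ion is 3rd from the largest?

Tabulating Z and e⁻: Sb^5+ has 46 e⁻ (Z=51), Sn^4+ has 46 e⁻ (Z=50), In^3+ has 46 e⁻ (Z=49), Cd^2+ has 46 e⁻ (Z=48), Hg^2+ has 78 e⁻ (Z=80), Au^+ has 78 e⁻ (Z=79). Sb^5+ < Sn^4+ (isoelectronic, higher Z=51 is smaller); Sn^4+ < In^3+ (isoelectronic, higher Z=50 is smaller); In^3+ < Cd^2+ (isoelectronic, higher Z=49 is smaller); Cd^2+ < Hg^2+ (same group, 1 shell fewer); Hg^2+ < Au^+ (both 78 e⁻, Z=80>79).
Ordering: Sb^5+ < Sn^4+ < In^3+ < Cd^2+ < Hg^2+ < Au^+. The 3rd largest is Cd^2+.

Cd^2+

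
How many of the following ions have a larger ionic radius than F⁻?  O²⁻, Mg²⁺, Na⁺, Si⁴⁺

All of these have 10 electrons (isoelectronic). With the same electron cloud, the ion with the most protons pulls it in tightest. Nuclear charges: Si⁴⁺ (Z=14), Mg²⁺ (Z=12), Na⁺ (Z=11), F⁻ (Z=9), O²⁻ (Z=8). Highest Z is smallest.
Ordering all of them (including F⁻) by radius gives Si⁴⁺ < Mg²⁺ < Na⁺ < F⁻ < O²⁻. So 1 is larger.

1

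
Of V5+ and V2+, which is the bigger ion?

For a single element, ionic radius drops as positive charge rises — V5+ < V2+.

V2+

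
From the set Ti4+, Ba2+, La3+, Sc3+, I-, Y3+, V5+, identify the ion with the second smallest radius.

Ti4+

Tabulating Z and e⁻: V5+ has 18 e⁻ (Z=23), Ti4+ has 18 e⁻ (Z=22), Sc3+ has 18 e⁻ (Z=21), Y3+ has 36 e⁻ (Z=39), La3+ has 54 e⁻ (Z=57), Ba2+ has 54 e⁻ (Z=56), I- has 54 e⁻ (Z=53). V5+ < Ti4+ (isoelectronic, higher Z=23 is smaller); Ti4+ < Sc3+ (isoelectronic, higher Z=22 is smaller); Sc3+ < Y3+ (same group, period 4 vs 5); Y3+ < La3+ (same group, period 5 vs 6); La3+ < Ba2+ (isoelectronic, higher Z=57 is smaller); Ba2+ < I- (both 54 e⁻, Z=56>53).
So the order is V5+ < Ti4+ < Sc3+ < Y3+ < La3+ < Ba2+ < I-; the 2nd-smallest ion is Ti4+.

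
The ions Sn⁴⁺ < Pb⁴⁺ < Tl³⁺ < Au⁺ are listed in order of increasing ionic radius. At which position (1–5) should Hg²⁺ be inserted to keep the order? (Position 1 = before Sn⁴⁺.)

Electron counts and nuclear charges: Sn⁴⁺ (Z=50, 46 e⁻), Pb⁴⁺ (Z=82, 78 e⁻), Tl³⁺ (Z=81, 78 e⁻), Hg²⁺ (Z=80, 78 e⁻), Au⁺ (Z=79, 78 e⁻). Sn⁴⁺ < Pb⁴⁺ (same group, 1 shell fewer); Pb⁴⁺ < Tl³⁺ (both 78 e⁻, Z=82>81); Tl³⁺ < Hg²⁺ (isoelectronic, higher Z=81 is smaller); Hg²⁺ < Au⁺ (isoelectronic, higher Z=80 is smaller).
The complete sequence is Sn⁴⁺ < Pb⁴⁺ < Tl³⁺ < Hg²⁺ < Au⁺. Hg²⁺ sits at position 4.

4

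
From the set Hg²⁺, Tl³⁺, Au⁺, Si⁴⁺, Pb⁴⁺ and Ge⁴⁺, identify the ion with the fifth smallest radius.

Hg²⁺

Tabulating Z and e⁻: Si⁴⁺: 10 e⁻, Z=14, Ge⁴⁺: 28 e⁻, Z=32, Pb⁴⁺: 78 e⁻, Z=82, Tl³⁺: 78 e⁻, Z=81, Hg²⁺: 78 e⁻, Z=80, Au⁺: 78 e⁻, Z=79. Si⁴⁺ < Ge⁴⁺ (same group, period 3 vs 4); Ge⁴⁺ < Pb⁴⁺ (same group, 2 shells fewer); Pb⁴⁺ < Tl³⁺ (isoelectronic, higher Z=82 is smaller); Tl³⁺ < Hg²⁺ (isoelectronic, higher Z=81 is smaller); Hg²⁺ < Au⁺ (both 78 e⁻, Z=80>79).
Full ascending order: Si⁴⁺ < Ge⁴⁺ < Pb⁴⁺ < Tl³⁺ < Hg²⁺ < Au⁺. Counting from the smallest, position 5 is Hg²⁺.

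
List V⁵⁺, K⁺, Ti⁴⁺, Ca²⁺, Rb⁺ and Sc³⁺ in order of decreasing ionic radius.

V⁵⁺ (Z=23, 18 e⁻), Ti⁴⁺ (Z=22, 18 e⁻), Sc³⁺ (Z=21, 18 e⁻), Ca²⁺ (Z=20, 18 e⁻), K⁺ (Z=19, 18 e⁻), Rb⁺ (Z=37, 36 e⁻). V⁵⁺ < Ti⁴⁺ (isoelectronic, higher Z=23 is smaller); Ti⁴⁺ < Sc³⁺ (both 18 e⁻, Z=22>21); Sc³⁺ < Ca²⁺ (isoelectronic, higher Z=21 is smaller); Ca²⁺ < K⁺ (both 18 e⁻, Z=20>19); K⁺ < Rb⁺ (same group, period 4 vs 5).

Rb⁺ > K⁺ > Ca²⁺ > Sc³⁺ > Ti⁴⁺ > V⁵⁺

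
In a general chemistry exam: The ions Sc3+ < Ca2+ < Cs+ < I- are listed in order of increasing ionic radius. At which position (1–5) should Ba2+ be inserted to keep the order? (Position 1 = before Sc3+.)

3

Tabulating Z and e⁻: Sc3+ has 18 e⁻ (Z=21), Ca2+ has 18 e⁻ (Z=20), Ba2+ has 54 e⁻ (Z=56), Cs+ has 54 e⁻ (Z=55), I- has 54 e⁻ (Z=53). Sc3+ < Ca2+ (isoelectronic, higher Z=21 is smaller); Ca2+ < Ba2+ (same group, period 4 vs 6); Ba2+ < Cs+ (both 54 e⁻, Z=56>55); Cs+ < I- (both 54 e⁻, Z=55>53).
Putting Ba2+ in gives Sc3+ < Ca2+ < Ba2+ < Cs+ < I-; it lands at slot 3.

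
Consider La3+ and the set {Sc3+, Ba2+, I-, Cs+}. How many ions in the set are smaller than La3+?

1

Tabulating Z and e⁻: Sc3+ (Z=21, 18 e⁻), La3+ (Z=57, 54 e⁻), Ba2+ (Z=56, 54 e⁻), Cs+ (Z=55, 54 e⁻), I- (Z=53, 54 e⁻). Sc3+ < La3+ (same group, period 4 vs 6); La3+ < Ba2+ (both 54 e⁻, Z=57>56); Ba2+ < Cs+ (isoelectronic, higher Z=56 is smaller); Cs+ < I- (both 54 e⁻, Z=55>53).
Placing each against La3+: smaller — Sc3+; larger — Ba2+, Cs+, I-. So 1 is smaller.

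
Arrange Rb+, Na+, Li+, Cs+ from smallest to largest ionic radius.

Li+ < Na+ < Rb+ < Cs+

These ions sit in one column with identical charge. Each step down the periodic table adds a principal shell, increasing the radius.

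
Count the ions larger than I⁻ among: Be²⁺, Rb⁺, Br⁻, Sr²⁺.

0

Electron counts and nuclear charges: Be²⁺: 2 e⁻, Z=4, Sr²⁺: 36 e⁻, Z=38, Rb⁺: 36 e⁻, Z=37, Br⁻: 36 e⁻, Z=35, I⁻: 54 e⁻, Z=53. Be²⁺ < Sr²⁺ (same group, period 2 vs 5); Sr²⁺ < Rb⁺ (both 36 e⁻, Z=38>37); Rb⁺ < Br⁻ (both 36 e⁻, Z=37>35); Br⁻ < I⁻ (same group, period 4 vs 5).
Placing each against I⁻: smaller — Be²⁺, Sr²⁺, Rb⁺, Br⁻; larger — none. Count: 0.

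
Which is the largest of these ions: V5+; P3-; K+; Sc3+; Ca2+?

P3-

These species are isoelectronic with 18 electrons. The only difference is the number of protons: V5+ (Z=23), Sc3+ (Z=21), Ca2+ (Z=20), K+ (Z=19), P3- (Z=15). The strongest nuclear pull (V5+) gives the smallest ion.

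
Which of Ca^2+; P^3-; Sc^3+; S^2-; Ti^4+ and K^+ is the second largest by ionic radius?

S^2-

These species are isoelectronic with 18 electrons. The only difference is the number of protons: Ti^4+ (Z=22), Sc^3+ (Z=21), Ca^2+ (Z=20), K^+ (Z=19), S^2- (Z=16), P^3- (Z=15). The strongest nuclear pull (Ti^4+) gives the smallest ion.
That gives Ti^4+ < Sc^3+ < Ca^2+ < K^+ < S^2- < P^3-. From the largest end, number 2 is S^2-.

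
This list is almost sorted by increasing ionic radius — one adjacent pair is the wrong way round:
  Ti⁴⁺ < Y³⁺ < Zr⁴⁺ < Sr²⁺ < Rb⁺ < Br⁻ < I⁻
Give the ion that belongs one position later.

Check each adjacent pair. Y³⁺ and Zr⁴⁺ are reversed: both have 36 electrons but Z(Zr)=40 > Z(Y)=39, so Zr⁴⁺ should be the smaller of the two. No other neighbouring pair contradicts the periodic trends, so Y³⁺ is the ion listed too early.

Y³⁺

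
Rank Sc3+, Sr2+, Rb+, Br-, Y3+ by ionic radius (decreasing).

Tabulating Z and e⁻: Sc3+: 18 e⁻, Z=21, Y3+: 36 e⁻, Z=39, Sr2+: 36 e⁻, Z=38, Rb+: 36 e⁻, Z=37, Br-: 36 e⁻, Z=35. Sc3+ < Y3+ (same group, period 4 vs 5); Y3+ < Sr2+ (both 36 e⁻, Z=39>38); Sr2+ < Rb+ (isoelectronic, higher Z=38 is smaller); Rb+ < Br- (isoelectronic, higher Z=37 is smaller).

Br- > Rb+ > Sr2+ > Y3+ > Sc3+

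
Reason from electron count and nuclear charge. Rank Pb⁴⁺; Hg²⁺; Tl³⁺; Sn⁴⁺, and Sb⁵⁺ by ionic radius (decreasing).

Hg²⁺ > Tl³⁺ > Pb⁴⁺ > Sn⁴⁺ > Sb⁵⁺

Electron counts and nuclear charges: Sb⁵⁺: 46 e⁻, Z=51, Sn⁴⁺: 46 e⁻, Z=50, Pb⁴⁺: 78 e⁻, Z=82, Tl³⁺: 78 e⁻, Z=81, Hg²⁺: 78 e⁻, Z=80. Sb⁵⁺ < Sn⁴⁺ (both 46 e⁻, Z=51>50); Sn⁴⁺ < Pb⁴⁺ (same group, 1 shell fewer); Pb⁴⁺ < Tl³⁺ (both 78 e⁻, Z=82>81); Tl³⁺ < Hg²⁺ (isoelectronic, higher Z=81 is smaller).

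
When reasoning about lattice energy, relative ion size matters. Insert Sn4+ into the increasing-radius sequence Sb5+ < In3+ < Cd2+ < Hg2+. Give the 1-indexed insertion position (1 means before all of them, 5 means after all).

Sb5+: 46 e⁻, Z=51, Sn4+: 46 e⁻, Z=50, In3+: 46 e⁻, Z=49, Cd2+: 46 e⁻, Z=48, Hg2+: 78 e⁻, Z=80. Sb5+ < Sn4+ (both 46 e⁻, Z=51>50); Sn4+ < In3+ (isoelectronic, higher Z=50 is smaller); In3+ < Cd2+ (isoelectronic, higher Z=49 is smaller); Cd2+ < Hg2+ (same group, 1 shell fewer).
Merged order: Sb5+ < Sn4+ < In3+ < Cd2+ < Hg2+ — Sn4+ is number 2.

2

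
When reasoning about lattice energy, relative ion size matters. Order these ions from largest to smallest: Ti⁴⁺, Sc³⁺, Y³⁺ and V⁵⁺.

Y³⁺ > Sc³⁺ > Ti⁴⁺ > V⁵⁺

Electron counts and nuclear charges: V⁵⁺: 18 e⁻, Z=23, Ti⁴⁺: 18 e⁻, Z=22, Sc³⁺: 18 e⁻, Z=21, Y³⁺: 36 e⁻, Z=39. V⁵⁺ < Ti⁴⁺ (isoelectronic, higher Z=23 is smaller); Ti⁴⁺ < Sc³⁺ (both 18 e⁻, Z=22>21); Sc³⁺ < Y³⁺ (same group, 1 shell fewer).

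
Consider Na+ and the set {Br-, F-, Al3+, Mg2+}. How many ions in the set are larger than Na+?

Electron counts and nuclear charges: Al3+ has 10 e⁻ (Z=13), Mg2+ has 10 e⁻ (Z=12), Na+ has 10 e⁻ (Z=11), F- has 10 e⁻ (Z=9), Br- has 36 e⁻ (Z=35). Al3+ < Mg2+ (both 10 e⁻, Z=13>12); Mg2+ < Na+ (both 10 e⁻, Z=12>11); Na+ < F- (both 10 e⁻, Z=11>9); F- < Br- (same group, period 2 vs 4).
Placing each against Na+: smaller — Al3+, Mg2+; larger — F-, Br-. Count: 2.

2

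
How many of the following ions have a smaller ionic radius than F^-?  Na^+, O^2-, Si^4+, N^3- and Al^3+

3

Each ion has 10 electrons. The ranking follows nuclear charge in reverse — greater Z gives a smaller radius. Si^4+ (Z=14), Al^3+ (Z=13), Na^+ (Z=11), F^- (Z=9), O^2- (Z=8), N^3- (Z=7).
Placing each against F^-: smaller — Si^4+, Al^3+, Na^+; larger — O^2-, N^3-. Count: 3.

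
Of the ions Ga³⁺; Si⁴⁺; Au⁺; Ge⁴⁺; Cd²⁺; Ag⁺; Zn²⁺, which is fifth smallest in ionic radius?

Cd²⁺

Si⁴⁺ (Z=14, 10 e⁻), Ge⁴⁺ (Z=32, 28 e⁻), Ga³⁺ (Z=31, 28 e⁻), Zn²⁺ (Z=30, 28 e⁻), Cd²⁺ (Z=48, 46 e⁻), Ag⁺ (Z=47, 46 e⁻), Au⁺ (Z=79, 78 e⁻). Si⁴⁺ < Ge⁴⁺ (same group, period 3 vs 4); Ge⁴⁺ < Ga³⁺ (isoelectronic, higher Z=32 is smaller); Ga³⁺ < Zn²⁺ (both 28 e⁻, Z=31>30); Zn²⁺ < Cd²⁺ (same group, 1 shell fewer); Cd²⁺ < Ag⁺ (both 46 e⁻, Z=48>47); Ag⁺ < Au⁺ (same group, period 5 vs 6).
So the order is Si⁴⁺ < Ge⁴⁺ < Ga³⁺ < Zn²⁺ < Cd²⁺ < Ag⁺ < Au⁺; the 5th-smallest ion is Cd²⁺.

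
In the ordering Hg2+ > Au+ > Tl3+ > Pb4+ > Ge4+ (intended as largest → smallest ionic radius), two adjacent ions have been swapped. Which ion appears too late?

Scanning neighbour by neighbour, only Hg2+/Au+ violates a trend: both have 78 electrons but Z(Hg)=80 > Z(Au)=79, so Hg2+ should be the smaller of the two. That makes Au+ the one sitting a position late relative to where it belongs.

Au+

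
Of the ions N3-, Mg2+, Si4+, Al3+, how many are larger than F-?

1

These species are isoelectronic with 10 electrons. The only difference is the number of protons: Si4+ (Z=14), Al3+ (Z=13), Mg2+ (Z=12), F- (Z=9), N3- (Z=7). The strongest nuclear pull (Si4+) gives the smallest ion.
Relative to F-, the ions that are larger are N3-. That's 1.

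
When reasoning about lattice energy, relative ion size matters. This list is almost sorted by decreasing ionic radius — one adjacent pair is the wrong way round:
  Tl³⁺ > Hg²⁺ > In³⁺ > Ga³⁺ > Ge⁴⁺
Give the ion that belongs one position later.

The pair Tl³⁺, Hg²⁺ is the wrong way round — both have 78 electrons but Z(Tl)=81 > Z(Hg)=80, so Tl³⁺ should be the smaller of the two. All other adjacent pairs agree with periodic trends, so Tl³⁺ is the misplaced ion.

Tl³⁺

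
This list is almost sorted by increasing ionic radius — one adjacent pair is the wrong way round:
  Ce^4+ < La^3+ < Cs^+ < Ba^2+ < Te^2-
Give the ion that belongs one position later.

Cs^+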